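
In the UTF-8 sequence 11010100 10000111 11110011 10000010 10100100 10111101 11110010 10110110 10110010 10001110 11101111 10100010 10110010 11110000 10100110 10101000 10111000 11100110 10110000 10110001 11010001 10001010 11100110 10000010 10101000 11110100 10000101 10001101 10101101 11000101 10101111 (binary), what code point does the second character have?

Offset 0: leading byte 0xD4 = 11010100 → 2-byte char #1 = D4 87.
Offset 2: leading byte 0xF3 = 11110011 → 4-byte char #2 = F3 82 A4 BD.
Leading byte 0xF3 = 11110011 matches 11110xxx → 4-byte sequence.
Byte 1: 0xF3 = 11110011, payload 011 (3 bits).
Byte 2: 0x82 = 10000010 (10xxxxxx ✓), payload 000010.
Byte 3: 0xA4 = 10100100 (10xxxxxx ✓), payload 100100.
Byte 4: 0xBD = 10111101 (10xxxxxx ✓), payload 111101.
Concatenate: 011000010100100111101 = 0xC293D (21 bits → U+C293D).

U+C293D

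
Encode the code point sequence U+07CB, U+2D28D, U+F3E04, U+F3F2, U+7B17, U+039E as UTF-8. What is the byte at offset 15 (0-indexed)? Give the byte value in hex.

0x97

U+07CB → 2-byte form DF 8B at offsets 0–1.
U+2D28D → 4-byte form F0 AD 8A 8D at offsets 2–5.
U+F3E04 → 4-byte form F3 B3 B8 84 at offsets 6–9.
U+F3F2 → 3-byte form EF 8F B2 at offsets 10–12.
U+7B17 → 3-byte form E7 AC 97 at offsets 13–15.
Offset 15 falls in char 5's range; it's byte 3 of E7 AC 97 = 0x97.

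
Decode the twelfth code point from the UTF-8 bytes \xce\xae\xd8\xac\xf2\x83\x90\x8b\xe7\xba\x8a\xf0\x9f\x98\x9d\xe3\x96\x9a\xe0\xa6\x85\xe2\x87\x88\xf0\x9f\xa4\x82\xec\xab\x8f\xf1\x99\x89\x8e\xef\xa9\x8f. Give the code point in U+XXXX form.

U+FA4F

Offset 0: leading byte 0xCE = 11001110 → 2-byte char #1 = CE AE.
Offset 2: leading byte 0xD8 = 11011000 → 2-byte char #2 = D8 AC.
Offset 4: leading byte 0xF2 = 11110010 → 4-byte char #3 = F2 83 90 8B.
Offset 8: leading byte 0xE7 = 11100111 → 3-byte char #4 = E7 BA 8A.
Offset 11: leading byte 0xF0 = 11110000 → 4-byte char #5 = F0 9F 98 9D.
Offset 15: leading byte 0xE3 = 11100011 → 3-byte char #6 = E3 96 9A.
Offset 18: leading byte 0xE0 = 11100000 → 3-byte char #7 = E0 A6 85.
Offset 21: leading byte 0xE2 = 11100010 → 3-byte char #8 = E2 87 88.
Offset 24: leading byte 0xF0 = 11110000 → 4-byte char #9 = F0 9F A4 82.
Offset 28: leading byte 0xEC = 11101100 → 3-byte char #10 = EC AB 8F.
Offset 31: leading byte 0xF1 = 11110001 → 4-byte char #11 = F1 99 89 8E.
Offset 35: leading byte 0xEF = 11101111 → 3-byte char #12 = EF A9 8F.
Leading byte 0xEF = 11101111 matches 1110xxxx → 3-byte sequence.
Byte 1: 0xEF = 11101111, payload 1111 (4 bits).
Byte 2: 0xA9 = 10101001 (10xxxxxx ✓), payload 101001.
Byte 3: 0x8F = 10001111 (10xxxxxx ✓), payload 001111.
Concatenate: 1111101001001111 = 0xFA4F (16 bits → U+FA4F).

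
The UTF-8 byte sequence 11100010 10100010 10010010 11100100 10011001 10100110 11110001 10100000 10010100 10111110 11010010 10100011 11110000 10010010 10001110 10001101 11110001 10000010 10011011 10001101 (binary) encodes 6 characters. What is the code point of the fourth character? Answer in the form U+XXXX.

U+04A3

Offset 0: leading byte 0xE2 = 11100010 → 3-byte char #1 = E2 A2 92.
Offset 3: leading byte 0xE4 = 11100100 → 3-byte char #2 = E4 99 A6.
Offset 6: leading byte 0xF1 = 11110001 → 4-byte char #3 = F1 A0 94 BE.
Offset 10: leading byte 0xD2 = 11010010 → 2-byte char #4 = D2 A3.
Leading byte 0xD2 = 11010010 matches 110xxxxx → 2-byte sequence.
Byte 1: 0xD2 = 11010010, payload 10010 (5 bits).
Byte 2: 0xA3 = 10100011 (10xxxxxx ✓), payload 100011.
Concatenate: 10010100011 = 0x4A3 (11 bits → U+04A3).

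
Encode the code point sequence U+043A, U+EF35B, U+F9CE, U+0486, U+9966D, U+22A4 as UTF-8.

D0 BA F3 AF 8D 9B EF A7 8E D2 86 F2 99 99 AD E2 8A A4

U+043A: 2-byte form → D0 BA.
U+EF35B: 4-byte form → F3 AF 8D 9B.
U+F9CE: 3-byte form → EF A7 8E.
U+0486: 2-byte form → D2 86.
U+9966D: 4-byte form → F2 99 99 AD.
U+22A4: 3-byte form → E2 8A A4.
Concatenated (18 bytes): D0 BA F3 AF 8D 9B EF A7 8E D2 86 F2 99 99 AD E2 8A A4.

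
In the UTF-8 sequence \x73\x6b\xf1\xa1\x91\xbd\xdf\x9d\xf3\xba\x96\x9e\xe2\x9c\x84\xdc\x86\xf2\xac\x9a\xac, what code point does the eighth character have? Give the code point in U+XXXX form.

Offset 0: leading byte 0x73 = 01110011 → 1-byte char #1 = 73.
Offset 1: leading byte 0x6B = 01101011 → 1-byte char #2 = 6B.
Offset 2: leading byte 0xF1 = 11110001 → 4-byte char #3 = F1 A1 91 BD.
Offset 6: leading byte 0xDF = 11011111 → 2-byte char #4 = DF 9D.
Offset 8: leading byte 0xF3 = 11110011 → 4-byte char #5 = F3 BA 96 9E.
Offset 12: leading byte 0xE2 = 11100010 → 3-byte char #6 = E2 9C 84.
Offset 15: leading byte 0xDC = 11011100 → 2-byte char #7 = DC 86.
Offset 17: leading byte 0xF2 = 11110010 → 4-byte char #8 = F2 AC 9A AC.
Leading byte 0xF2 = 11110010 matches 11110xxx → 4-byte sequence.
Byte 1: 0xF2 = 11110010, payload 010 (3 bits).
Byte 2: 0xAC = 10101100 (10xxxxxx ✓), payload 101100.
Byte 3: 0x9A = 10011010 (10xxxxxx ✓), payload 011010.
Byte 4: 0xAC = 10101100 (10xxxxxx ✓), payload 101100.
Concatenate: 010101100011010101100 = 0xAC6AC (21 bits → U+AC6AC).

U+AC6AC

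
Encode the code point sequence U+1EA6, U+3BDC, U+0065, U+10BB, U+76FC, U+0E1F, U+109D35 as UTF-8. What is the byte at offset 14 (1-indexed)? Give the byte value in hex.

0xE0

1-indexed offset 14 is 0-indexed offset 13.
U+1EA6 → 3-byte form E1 BA A6 at offsets 0–2.
U+3BDC → 3-byte form E3 AF 9C at offsets 3–5.
U+0065 → 1-byte form 65 at offsets 6–6.
U+10BB → 3-byte form E1 82 BB at offsets 7–9.
U+76FC → 3-byte form E7 9B BC at offsets 10–12.
U+0E1F → 3-byte form E0 B8 9F at offsets 13–15.
Offset 13 falls in char 6's range; it's byte 1 of E0 B8 9F = 0xE0.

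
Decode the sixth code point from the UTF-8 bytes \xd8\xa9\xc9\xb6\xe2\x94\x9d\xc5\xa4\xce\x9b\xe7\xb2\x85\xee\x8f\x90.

U+7C85

Offset 0: leading byte 0xD8 = 11011000 → 2-byte char #1 = D8 A9.
Offset 2: leading byte 0xC9 = 11001001 → 2-byte char #2 = C9 B6.
Offset 4: leading byte 0xE2 = 11100010 → 3-byte char #3 = E2 94 9D.
Offset 7: leading byte 0xC5 = 11000101 → 2-byte char #4 = C5 A4.
Offset 9: leading byte 0xCE = 11001110 → 2-byte char #5 = CE 9B.
Offset 11: leading byte 0xE7 = 11100111 → 3-byte char #6 = E7 B2 85.
Leading byte 0xE7 = 11100111 matches 1110xxxx → 3-byte sequence.
Byte 1: 0xE7 = 11100111, payload 0111 (4 bits).
Byte 2: 0xB2 = 10110010 (10xxxxxx ✓), payload 110010.
Byte 3: 0x85 = 10000101 (10xxxxxx ✓), payload 000101.
Concatenate: 0111110010000101 = 0x7C85 (16 bits → U+7C85).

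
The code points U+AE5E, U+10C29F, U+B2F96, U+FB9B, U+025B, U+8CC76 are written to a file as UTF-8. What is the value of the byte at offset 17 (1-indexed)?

1-indexed offset 17 is 0-indexed offset 16.
U+AE5E → 3-byte form EA B9 9E at offsets 0–2.
U+10C29F → 4-byte form F4 8C 8A 9F at offsets 3–6.
U+B2F96 → 4-byte form F2 B2 BE 96 at offsets 7–10.
U+FB9B → 3-byte form EF AE 9B at offsets 11–13.
U+025B → 2-byte form C9 9B at offsets 14–15.
U+8CC76 → 4-byte form F2 8C B1 B6 at offsets 16–19.
Offset 16 falls in char 6's range; it's byte 1 of F2 8C B1 B6 = 0xF2.

0xF2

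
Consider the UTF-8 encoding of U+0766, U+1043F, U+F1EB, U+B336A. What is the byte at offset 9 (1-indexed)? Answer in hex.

0xAB

1-indexed offset 9 is 0-indexed offset 8.
U+0766 → 2-byte form DD A6 at offsets 0–1.
U+1043F → 4-byte form F0 90 90 BF at offsets 2–5.
U+F1EB → 3-byte form EF 87 AB at offsets 6–8.
Offset 8 falls in char 3's range; it's byte 3 of EF 87 AB = 0xAB.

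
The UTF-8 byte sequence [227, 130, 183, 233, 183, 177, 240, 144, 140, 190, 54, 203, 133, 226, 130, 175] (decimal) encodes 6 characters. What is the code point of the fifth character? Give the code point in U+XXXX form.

Offset 0: leading byte 0xE3 = 11100011 → 3-byte char #1 = E3 82 B7.
Offset 3: leading byte 0xE9 = 11101001 → 3-byte char #2 = E9 B7 B1.
Offset 6: leading byte 0xF0 = 11110000 → 4-byte char #3 = F0 90 8C BE.
Offset 10: leading byte 0x36 = 00110110 → 1-byte char #4 = 36.
Offset 11: leading byte 0xCB = 11001011 → 2-byte char #5 = CB 85.
Leading byte 0xCB = 11001011 matches 110xxxxx → 2-byte sequence.
Byte 1: 0xCB = 11001011, payload 01011 (5 bits).
Byte 2: 0x85 = 10000101 (10xxxxxx ✓), payload 000101.
Concatenate: 01011000101 = 0x2C5 (11 bits → U+02C5).

U+02C5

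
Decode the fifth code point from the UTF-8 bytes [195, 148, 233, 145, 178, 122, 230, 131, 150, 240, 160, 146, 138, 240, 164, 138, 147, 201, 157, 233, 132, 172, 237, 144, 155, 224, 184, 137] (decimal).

Offset 0: leading byte 0xC3 = 11000011 → 2-byte char #1 = C3 94.
Offset 2: leading byte 0xE9 = 11101001 → 3-byte char #2 = E9 91 B2.
Offset 5: leading byte 0x7A = 01111010 → 1-byte char #3 = 7A.
Offset 6: leading byte 0xE6 = 11100110 → 3-byte char #4 = E6 83 96.
Offset 9: leading byte 0xF0 = 11110000 → 4-byte char #5 = F0 A0 92 8A.
Leading byte 0xF0 = 11110000 matches 11110xxx → 4-byte sequence.
Byte 1: 0xF0 = 11110000, payload 000 (3 bits).
Byte 2: 0xA0 = 10100000 (10xxxxxx ✓), payload 100000.
Byte 3: 0x92 = 10010010 (10xxxxxx ✓), payload 010010.
Byte 4: 0x8A = 10001010 (10xxxxxx ✓), payload 001010.
Concatenate: 000100000010010001010 = 0x2048A (21 bits → U+2048A).

U+2048A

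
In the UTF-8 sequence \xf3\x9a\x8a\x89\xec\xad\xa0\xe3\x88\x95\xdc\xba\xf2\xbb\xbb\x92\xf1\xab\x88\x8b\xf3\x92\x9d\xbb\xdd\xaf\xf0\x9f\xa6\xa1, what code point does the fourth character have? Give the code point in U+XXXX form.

U+073A

Offset 0: leading byte 0xF3 = 11110011 → 4-byte char #1 = F3 9A 8A 89.
Offset 4: leading byte 0xEC = 11101100 → 3-byte char #2 = EC AD A0.
Offset 7: leading byte 0xE3 = 11100011 → 3-byte char #3 = E3 88 95.
Offset 10: leading byte 0xDC = 11011100 → 2-byte char #4 = DC BA.
Leading byte 0xDC = 11011100 matches 110xxxxx → 2-byte sequence.
Byte 1: 0xDC = 11011100, payload 11100 (5 bits).
Byte 2: 0xBA = 10111010 (10xxxxxx ✓), payload 111010.
Concatenate: 11100111010 = 0x73A (11 bits → U+073A).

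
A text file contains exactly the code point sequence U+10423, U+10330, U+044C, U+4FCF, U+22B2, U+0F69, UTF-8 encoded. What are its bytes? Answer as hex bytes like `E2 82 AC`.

F0 90 90 A3 F0 90 8C B0 D1 8C E4 BF 8F E2 8A B2 E0 BD A9

U+10423: 4-byte form → F0 90 90 A3.
U+10330: 4-byte form → F0 90 8C B0.
U+044C: 2-byte form → D1 8C.
U+4FCF: 3-byte form → E4 BF 8F.
U+22B2: 3-byte form → E2 8A B2.
U+0F69: 3-byte form → E0 BD A9.
Concatenated (19 bytes): F0 90 90 A3 F0 90 8C B0 D1 8C E4 BF 8F E2 8A B2 E0 BD A9.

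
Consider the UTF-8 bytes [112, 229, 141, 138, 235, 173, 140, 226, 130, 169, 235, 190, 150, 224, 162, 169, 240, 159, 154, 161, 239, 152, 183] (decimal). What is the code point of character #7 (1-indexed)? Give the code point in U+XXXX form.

U+1F6A1

Offset 0: leading byte 0x70 = 01110000 → 1-byte char #1 = 70.
Offset 1: leading byte 0xE5 = 11100101 → 3-byte char #2 = E5 8D 8A.
Offset 4: leading byte 0xEB = 11101011 → 3-byte char #3 = EB AD 8C.
Offset 7: leading byte 0xE2 = 11100010 → 3-byte char #4 = E2 82 A9.
Offset 10: leading byte 0xEB = 11101011 → 3-byte char #5 = EB BE 96.
Offset 13: leading byte 0xE0 = 11100000 → 3-byte char #6 = E0 A2 A9.
Offset 16: leading byte 0xF0 = 11110000 → 4-byte char #7 = F0 9F 9A A1.
Leading byte 0xF0 = 11110000 matches 11110xxx → 4-byte sequence.
Byte 1: 0xF0 = 11110000, payload 000 (3 bits).
Byte 2: 0x9F = 10011111 (10xxxxxx ✓), payload 011111.
Byte 3: 0x9A = 10011010 (10xxxxxx ✓), payload 011010.
Byte 4: 0xA1 = 10100001 (10xxxxxx ✓), payload 100001.
Concatenate: 000011111011010100001 = 0x1F6A1 (21 bits → U+1F6A1).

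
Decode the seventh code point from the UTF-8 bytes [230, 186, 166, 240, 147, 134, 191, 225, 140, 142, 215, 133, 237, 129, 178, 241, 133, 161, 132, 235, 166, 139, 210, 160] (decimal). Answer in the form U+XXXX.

Offset 0: leading byte 0xE6 = 11100110 → 3-byte char #1 = E6 BA A6.
Offset 3: leading byte 0xF0 = 11110000 → 4-byte char #2 = F0 93 86 BF.
Offset 7: leading byte 0xE1 = 11100001 → 3-byte char #3 = E1 8C 8E.
Offset 10: leading byte 0xD7 = 11010111 → 2-byte char #4 = D7 85.
Offset 12: leading byte 0xED = 11101101 → 3-byte char #5 = ED 81 B2.
Offset 15: leading byte 0xF1 = 11110001 → 4-byte char #6 = F1 85 A1 84.
Offset 19: leading byte 0xEB = 11101011 → 3-byte char #7 = EB A6 8B.
Leading byte 0xEB = 11101011 matches 1110xxxx → 3-byte sequence.
Byte 1: 0xEB = 11101011, payload 1011 (4 bits).
Byte 2: 0xA6 = 10100110 (10xxxxxx ✓), payload 100110.
Byte 3: 0x8B = 10001011 (10xxxxxx ✓), payload 001011.
Concatenate: 1011100110001011 = 0xB98B (16 bits → U+B98B).

U+B98B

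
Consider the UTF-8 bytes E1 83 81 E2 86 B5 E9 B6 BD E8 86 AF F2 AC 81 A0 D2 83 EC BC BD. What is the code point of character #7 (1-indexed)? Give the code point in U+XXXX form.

Offset 0: leading byte 0xE1 = 11100001 → 3-byte char #1 = E1 83 81.
Offset 3: leading byte 0xE2 = 11100010 → 3-byte char #2 = E2 86 B5.
Offset 6: leading byte 0xE9 = 11101001 → 3-byte char #3 = E9 B6 BD.
Offset 9: leading byte 0xE8 = 11101000 → 3-byte char #4 = E8 86 AF.
Offset 12: leading byte 0xF2 = 11110010 → 4-byte char #5 = F2 AC 81 A0.
Offset 16: leading byte 0xD2 = 11010010 → 2-byte char #6 = D2 83.
Offset 18: leading byte 0xEC = 11101100 → 3-byte char #7 = EC BC BD.
Leading byte 0xEC = 11101100 matches 1110xxxx → 3-byte sequence.
Byte 1: 0xEC = 11101100, payload 1100 (4 bits).
Byte 2: 0xBC = 10111100 (10xxxxxx ✓), payload 111100.
Byte 3: 0xBD = 10111101 (10xxxxxx ✓), payload 111101.
Concatenate: 1100111100111101 = 0xCF3D (16 bits → U+CF3D).

U+CF3D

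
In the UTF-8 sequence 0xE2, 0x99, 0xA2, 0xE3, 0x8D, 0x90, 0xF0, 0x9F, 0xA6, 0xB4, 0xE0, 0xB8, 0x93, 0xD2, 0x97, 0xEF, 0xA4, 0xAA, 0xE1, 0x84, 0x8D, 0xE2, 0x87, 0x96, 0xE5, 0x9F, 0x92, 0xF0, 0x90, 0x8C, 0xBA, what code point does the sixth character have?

Offset 0: leading byte 0xE2 = 11100010 → 3-byte char #1 = E2 99 A2.
Offset 3: leading byte 0xE3 = 11100011 → 3-byte char #2 = E3 8D 90.
Offset 6: leading byte 0xF0 = 11110000 → 4-byte char #3 = F0 9F A6 B4.
Offset 10: leading byte 0xE0 = 11100000 → 3-byte char #4 = E0 B8 93.
Offset 13: leading byte 0xD2 = 11010010 → 2-byte char #5 = D2 97.
Offset 15: leading byte 0xEF = 11101111 → 3-byte char #6 = EF A4 AA.
Leading byte 0xEF = 11101111 matches 1110xxxx → 3-byte sequence.
Byte 1: 0xEF = 11101111, payload 1111 (4 bits).
Byte 2: 0xA4 = 10100100 (10xxxxxx ✓), payload 100100.
Byte 3: 0xAA = 10101010 (10xxxxxx ✓), payload 101010.
Concatenate: 1111100100101010 = 0xF92A (16 bits → U+F92A).

U+F92A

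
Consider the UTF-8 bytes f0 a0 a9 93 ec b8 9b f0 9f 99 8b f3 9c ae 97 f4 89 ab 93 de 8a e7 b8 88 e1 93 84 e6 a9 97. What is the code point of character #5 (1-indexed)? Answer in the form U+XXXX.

Offset 0: leading byte 0xF0 = 11110000 → 4-byte char #1 = F0 A0 A9 93.
Offset 4: leading byte 0xEC = 11101100 → 3-byte char #2 = EC B8 9B.
Offset 7: leading byte 0xF0 = 11110000 → 4-byte char #3 = F0 9F 99 8B.
Offset 11: leading byte 0xF3 = 11110011 → 4-byte char #4 = F3 9C AE 97.
Offset 15: leading byte 0xF4 = 11110100 → 4-byte char #5 = F4 89 AB 93.
Leading byte 0xF4 = 11110100 matches 11110xxx → 4-byte sequence.
Byte 1: 0xF4 = 11110100, payload 100 (3 bits).
Byte 2: 0x89 = 10001001 (10xxxxxx ✓), payload 001001.
Byte 3: 0xAB = 10101011 (10xxxxxx ✓), payload 101011.
Byte 4: 0x93 = 10010011 (10xxxxxx ✓), payload 010011.
Concatenate: 100001001101011010011 = 0x109AD3 (21 bits → U+109AD3).

U+109AD3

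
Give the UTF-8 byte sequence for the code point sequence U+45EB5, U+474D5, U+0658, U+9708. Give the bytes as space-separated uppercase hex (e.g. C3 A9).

U+45EB5: 4-byte form → F1 85 BA B5.
U+474D5: 4-byte form → F1 87 93 95.
U+0658: 2-byte form → D9 98.
U+9708: 3-byte form → E9 9C 88.
Concatenated (13 bytes): F1 85 BA B5 F1 87 93 95 D9 98 E9 9C 88.

F1 85 BA B5 F1 87 93 95 D9 98 E9 9C 88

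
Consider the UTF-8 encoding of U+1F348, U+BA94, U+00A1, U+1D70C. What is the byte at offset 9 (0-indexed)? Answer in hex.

0xF0

U+1F348 → 4-byte form F0 9F 8D 88 at offsets 0–3.
U+BA94 → 3-byte form EB AA 94 at offsets 4–6.
U+00A1 → 2-byte form C2 A1 at offsets 7–8.
U+1D70C → 4-byte form F0 9D 9C 8C at offsets 9–12.
Offset 9 falls in char 4's range; it's byte 1 of F0 9D 9C 8C = 0xF0.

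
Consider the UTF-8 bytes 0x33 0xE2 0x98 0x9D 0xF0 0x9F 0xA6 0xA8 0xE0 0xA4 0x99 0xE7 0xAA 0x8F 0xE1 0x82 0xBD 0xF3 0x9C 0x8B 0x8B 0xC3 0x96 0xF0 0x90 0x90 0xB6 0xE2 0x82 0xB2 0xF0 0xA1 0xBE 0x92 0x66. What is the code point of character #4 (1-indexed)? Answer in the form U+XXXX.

U+0919

Offset 0: leading byte 0x33 = 00110011 → 1-byte char #1 = 33.
Offset 1: leading byte 0xE2 = 11100010 → 3-byte char #2 = E2 98 9D.
Offset 4: leading byte 0xF0 = 11110000 → 4-byte char #3 = F0 9F A6 A8.
Offset 8: leading byte 0xE0 = 11100000 → 3-byte char #4 = E0 A4 99.
Leading byte 0xE0 = 11100000 matches 1110xxxx → 3-byte sequence.
Byte 1: 0xE0 = 11100000, payload 0000 (4 bits).
Byte 2: 0xA4 = 10100100 (10xxxxxx ✓), payload 100100.
Byte 3: 0x99 = 10011001 (10xxxxxx ✓), payload 011001.
Concatenate: 0000100100011001 = 0x919 (16 bits → U+0919).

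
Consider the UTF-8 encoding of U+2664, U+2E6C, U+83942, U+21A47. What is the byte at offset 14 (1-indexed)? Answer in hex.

0x87

1-indexed offset 14 is 0-indexed offset 13.
U+2664 → 3-byte form E2 99 A4 at offsets 0–2.
U+2E6C → 3-byte form E2 B9 AC at offsets 3–5.
U+83942 → 4-byte form F2 83 A5 82 at offsets 6–9.
U+21A47 → 4-byte form F0 A1 A9 87 at offsets 10–13.
Offset 13 falls in char 4's range; it's byte 4 of F0 A1 A9 87 = 0x87.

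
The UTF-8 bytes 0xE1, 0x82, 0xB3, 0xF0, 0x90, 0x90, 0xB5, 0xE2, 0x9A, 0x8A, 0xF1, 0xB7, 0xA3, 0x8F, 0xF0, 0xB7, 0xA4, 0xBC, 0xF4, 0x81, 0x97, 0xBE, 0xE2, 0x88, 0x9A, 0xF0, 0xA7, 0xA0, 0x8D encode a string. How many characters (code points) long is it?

8

Byte at offset 0: 0xE1 = 11100001 → 3-byte char (#1). Advance 3.
Byte at offset 3: 0xF0 = 11110000 → 4-byte char (#2). Advance 4.
Byte at offset 7: 0xE2 = 11100010 → 3-byte char (#3). Advance 3.
Byte at offset 10: 0xF1 = 11110001 → 4-byte char (#4). Advance 4.
Byte at offset 14: 0xF0 = 11110000 → 4-byte char (#5). Advance 4.
Byte at offset 18: 0xF4 = 11110100 → 4-byte char (#6). Advance 4.
Byte at offset 22: 0xE2 = 11100010 → 3-byte char (#7). Advance 3.
Byte at offset 25: 0xF0 = 11110000 → 4-byte char (#8). Advance 4.
Reached end at offset 29 after 8 code points.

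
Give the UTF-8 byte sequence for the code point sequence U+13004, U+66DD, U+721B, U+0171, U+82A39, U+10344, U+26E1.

F0 93 80 84 E6 9B 9D E7 88 9B C5 B1 F2 82 A8 B9 F0 90 8D 84 E2 9B A1

U+13004: 4-byte form → F0 93 80 84.
U+66DD: 3-byte form → E6 9B 9D.
U+721B: 3-byte form → E7 88 9B.
U+0171: 2-byte form → C5 B1.
U+82A39: 4-byte form → F2 82 A8 B9.
U+10344: 4-byte form → F0 90 8D 84.
U+26E1: 3-byte form → E2 9B A1.
Concatenated (23 bytes): F0 93 80 84 E6 9B 9D E7 88 9B C5 B1 F2 82 A8 B9 F0 90 8D 84 E2 9B A1.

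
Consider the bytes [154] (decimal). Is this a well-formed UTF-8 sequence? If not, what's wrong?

Byte 0x9A = 10011010 has the form 10xxxxxx — a continuation byte — but there is no preceding leading byte.

invalid (continuation byte with no leading byte)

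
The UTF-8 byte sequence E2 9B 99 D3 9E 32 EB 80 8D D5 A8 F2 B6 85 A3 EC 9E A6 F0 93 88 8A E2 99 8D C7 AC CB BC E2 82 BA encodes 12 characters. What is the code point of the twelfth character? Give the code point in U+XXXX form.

U+20BA

Offset 0: leading byte 0xE2 = 11100010 → 3-byte char #1 = E2 9B 99.
Offset 3: leading byte 0xD3 = 11010011 → 2-byte char #2 = D3 9E.
Offset 5: leading byte 0x32 = 00110010 → 1-byte char #3 = 32.
Offset 6: leading byte 0xEB = 11101011 → 3-byte char #4 = EB 80 8D.
Offset 9: leading byte 0xD5 = 11010101 → 2-byte char #5 = D5 A8.
Offset 11: leading byte 0xF2 = 11110010 → 4-byte char #6 = F2 B6 85 A3.
Offset 15: leading byte 0xEC = 11101100 → 3-byte char #7 = EC 9E A6.
Offset 18: leading byte 0xF0 = 11110000 → 4-byte char #8 = F0 93 88 8A.
Offset 22: leading byte 0xE2 = 11100010 → 3-byte char #9 = E2 99 8D.
Offset 25: leading byte 0xC7 = 11000111 → 2-byte char #10 = C7 AC.
Offset 27: leading byte 0xCB = 11001011 → 2-byte char #11 = CB BC.
Offset 29: leading byte 0xE2 = 11100010 → 3-byte char #12 = E2 82 BA.
Leading byte 0xE2 = 11100010 matches 1110xxxx → 3-byte sequence.
Byte 1: 0xE2 = 11100010, payload 0010 (4 bits).
Byte 2: 0x82 = 10000010 (10xxxxxx ✓), payload 000010.
Byte 3: 0xBA = 10111010 (10xxxxxx ✓), payload 111010.
Concatenate: 0010000010111010 = 0x20BA (16 bits → U+20BA).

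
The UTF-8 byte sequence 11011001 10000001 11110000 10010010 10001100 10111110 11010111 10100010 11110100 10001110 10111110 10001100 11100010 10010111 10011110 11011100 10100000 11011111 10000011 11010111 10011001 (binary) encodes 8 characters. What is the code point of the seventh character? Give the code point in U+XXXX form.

Offset 0: leading byte 0xD9 = 11011001 → 2-byte char #1 = D9 81.
Offset 2: leading byte 0xF0 = 11110000 → 4-byte char #2 = F0 92 8C BE.
Offset 6: leading byte 0xD7 = 11010111 → 2-byte char #3 = D7 A2.
Offset 8: leading byte 0xF4 = 11110100 → 4-byte char #4 = F4 8E BE 8C.
Offset 12: leading byte 0xE2 = 11100010 → 3-byte char #5 = E2 97 9E.
Offset 15: leading byte 0xDC = 11011100 → 2-byte char #6 = DC A0.
Offset 17: leading byte 0xDF = 11011111 → 2-byte char #7 = DF 83.
Leading byte 0xDF = 11011111 matches 110xxxxx → 2-byte sequence.
Byte 1: 0xDF = 11011111, payload 11111 (5 bits).
Byte 2: 0x83 = 10000011 (10xxxxxx ✓), payload 000011.
Concatenate: 11111000011 = 0x7C3 (11 bits → U+07C3).

U+07C3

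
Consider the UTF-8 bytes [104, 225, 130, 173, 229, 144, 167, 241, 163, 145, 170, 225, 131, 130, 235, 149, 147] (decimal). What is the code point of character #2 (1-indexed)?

Offset 0: leading byte 0x68 = 01101000 → 1-byte char #1 = 68.
Offset 1: leading byte 0xE1 = 11100001 → 3-byte char #2 = E1 82 AD.
Leading byte 0xE1 = 11100001 matches 1110xxxx → 3-byte sequence.
Byte 1: 0xE1 = 11100001, payload 0001 (4 bits).
Byte 2: 0x82 = 10000010 (10xxxxxx ✓), payload 000010.
Byte 3: 0xAD = 10101101 (10xxxxxx ✓), payload 101101.
Concatenate: 0001000010101101 = 0x10AD (16 bits → U+10AD).

U+10AD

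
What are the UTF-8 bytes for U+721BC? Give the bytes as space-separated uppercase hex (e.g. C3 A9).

U+721BC = 0x721BC = 467388 decimal. In range U+10000–U+10FFFF → 4-byte form: 11110xxx 10xxxxxx 10xxxxxx 10xxxxxx.
Binary (21 bits): 001110010000110111100.
Split 3+6+6+6: 001 | 110010 | 000110 | 111100.
Byte 1: 11110001 = 0xF1.
Byte 2: 10110010 = 0xB2.
Byte 3: 10000110 = 0x86.
Byte 4: 10111100 = 0xBC.

F1 B2 86 BC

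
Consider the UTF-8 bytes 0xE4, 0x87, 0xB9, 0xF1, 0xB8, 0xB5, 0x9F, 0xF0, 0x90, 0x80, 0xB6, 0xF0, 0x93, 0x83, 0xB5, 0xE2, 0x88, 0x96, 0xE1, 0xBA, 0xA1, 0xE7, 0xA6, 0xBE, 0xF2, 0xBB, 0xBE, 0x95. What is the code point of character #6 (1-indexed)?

Offset 0: leading byte 0xE4 = 11100100 → 3-byte char #1 = E4 87 B9.
Offset 3: leading byte 0xF1 = 11110001 → 4-byte char #2 = F1 B8 B5 9F.
Offset 7: leading byte 0xF0 = 11110000 → 4-byte char #3 = F0 90 80 B6.
Offset 11: leading byte 0xF0 = 11110000 → 4-byte char #4 = F0 93 83 B5.
Offset 15: leading byte 0xE2 = 11100010 → 3-byte char #5 = E2 88 96.
Offset 18: leading byte 0xE1 = 11100001 → 3-byte char #6 = E1 BA A1.
Leading byte 0xE1 = 11100001 matches 1110xxxx → 3-byte sequence.
Byte 1: 0xE1 = 11100001, payload 0001 (4 bits).
Byte 2: 0xBA = 10111010 (10xxxxxx ✓), payload 111010.
Byte 3: 0xA1 = 10100001 (10xxxxxx ✓), payload 100001.
Concatenate: 0001111010100001 = 0x1EA1 (16 bits → U+1EA1).

U+1EA1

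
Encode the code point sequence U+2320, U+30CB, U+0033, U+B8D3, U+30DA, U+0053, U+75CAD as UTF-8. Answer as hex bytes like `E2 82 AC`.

E2 8C A0 E3 83 8B 33 EB A3 93 E3 83 9A 53 F1 B5 B2 AD

U+2320: 3-byte form → E2 8C A0.
U+30CB: 3-byte form → E3 83 8B.
U+0033: 1-byte form → 33.
U+B8D3: 3-byte form → EB A3 93.
U+30DA: 3-byte form → E3 83 9A.
U+0053: 1-byte form → 53.
U+75CAD: 4-byte form → F1 B5 B2 AD.
Concatenated (18 bytes): E2 8C A0 E3 83 8B 33 EB A3 93 E3 83 9A 53 F1 B5 B2 AD.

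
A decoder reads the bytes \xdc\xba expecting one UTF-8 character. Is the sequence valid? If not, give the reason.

valid

Leading byte 0xDC = 11011100 → 2-byte form.
Continuation bytes 0xBA=10111010 all match 10xxxxxx.
Decoded value 0x73A is ≥ 0x80 (shortest form) and not a surrogate.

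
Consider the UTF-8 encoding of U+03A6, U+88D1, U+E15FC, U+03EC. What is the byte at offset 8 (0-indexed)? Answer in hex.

U+03A6 → 2-byte form CE A6 at offsets 0–1.
U+88D1 → 3-byte form E8 A3 91 at offsets 2–4.
U+E15FC → 4-byte form F3 A1 97 BC at offsets 5–8.
Offset 8 falls in char 3's range; it's byte 4 of F3 A1 97 BC = 0xBC.

0xBC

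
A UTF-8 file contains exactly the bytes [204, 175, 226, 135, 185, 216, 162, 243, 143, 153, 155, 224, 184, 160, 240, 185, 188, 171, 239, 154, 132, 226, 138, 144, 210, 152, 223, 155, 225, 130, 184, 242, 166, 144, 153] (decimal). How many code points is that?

12

Byte at offset 0: 0xCC = 11001100 → 2-byte char (#1). Advance 2.
Byte at offset 2: 0xE2 = 11100010 → 3-byte char (#2). Advance 3.
Byte at offset 5: 0xD8 = 11011000 → 2-byte char (#3). Advance 2.
Byte at offset 7: 0xF3 = 11110011 → 4-byte char (#4). Advance 4.
Byte at offset 11: 0xE0 = 11100000 → 3-byte char (#5). Advance 3.
Byte at offset 14: 0xF0 = 11110000 → 4-byte char (#6). Advance 4.
Byte at offset 18: 0xEF = 11101111 → 3-byte char (#7). Advance 3.
Byte at offset 21: 0xE2 = 11100010 → 3-byte char (#8). Advance 3.
Byte at offset 24: 0xD2 = 11010010 → 2-byte char (#9). Advance 2.
Byte at offset 26: 0xDF = 11011111 → 2-byte char (#10). Advance 2.
Byte at offset 28: 0xE1 = 11100001 → 3-byte char (#11). Advance 3.
Byte at offset 31: 0xF2 = 11110010 → 4-byte char (#12). Advance 4.
Reached end at offset 35 after 12 code points.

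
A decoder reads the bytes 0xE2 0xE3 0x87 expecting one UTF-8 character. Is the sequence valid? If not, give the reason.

Leading byte 0xE2 = 11100010 → 3-byte form.
Byte 2 is 0xE3 = 11100011, which is not 10xxxxxx — expected a continuation byte.

invalid (non-continuation byte where continuation expected)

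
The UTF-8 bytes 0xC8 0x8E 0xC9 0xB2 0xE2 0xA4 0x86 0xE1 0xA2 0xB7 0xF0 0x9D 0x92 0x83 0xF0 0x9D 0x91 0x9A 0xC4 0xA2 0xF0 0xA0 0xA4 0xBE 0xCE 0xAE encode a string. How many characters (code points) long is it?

Byte at offset 0: 0xC8 = 11001000 → 2-byte char (#1). Advance 2.
Byte at offset 2: 0xC9 = 11001001 → 2-byte char (#2). Advance 2.
Byte at offset 4: 0xE2 = 11100010 → 3-byte char (#3). Advance 3.
Byte at offset 7: 0xE1 = 11100001 → 3-byte char (#4). Advance 3.
Byte at offset 10: 0xF0 = 11110000 → 4-byte char (#5). Advance 4.
Byte at offset 14: 0xF0 = 11110000 → 4-byte char (#6). Advance 4.
Byte at offset 18: 0xC4 = 11000100 → 2-byte char (#7). Advance 2.
Byte at offset 20: 0xF0 = 11110000 → 4-byte char (#8). Advance 4.
Byte at offset 24: 0xCE = 11001110 → 2-byte char (#9). Advance 2.
Reached end at offset 26 after 9 code points.

9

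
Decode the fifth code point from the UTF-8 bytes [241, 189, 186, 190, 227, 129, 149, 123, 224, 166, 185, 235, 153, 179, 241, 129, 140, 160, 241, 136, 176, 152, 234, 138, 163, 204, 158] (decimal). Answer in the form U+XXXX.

Offset 0: leading byte 0xF1 = 11110001 → 4-byte char #1 = F1 BD BA BE.
Offset 4: leading byte 0xE3 = 11100011 → 3-byte char #2 = E3 81 95.
Offset 7: leading byte 0x7B = 01111011 → 1-byte char #3 = 7B.
Offset 8: leading byte 0xE0 = 11100000 → 3-byte char #4 = E0 A6 B9.
Offset 11: leading byte 0xEB = 11101011 → 3-byte char #5 = EB 99 B3.
Leading byte 0xEB = 11101011 matches 1110xxxx → 3-byte sequence.
Byte 1: 0xEB = 11101011, payload 1011 (4 bits).
Byte 2: 0x99 = 10011001 (10xxxxxx ✓), payload 011001.
Byte 3: 0xB3 = 10110011 (10xxxxxx ✓), payload 110011.
Concatenate: 1011011001110011 = 0xB673 (16 bits → U+B673).

U+B673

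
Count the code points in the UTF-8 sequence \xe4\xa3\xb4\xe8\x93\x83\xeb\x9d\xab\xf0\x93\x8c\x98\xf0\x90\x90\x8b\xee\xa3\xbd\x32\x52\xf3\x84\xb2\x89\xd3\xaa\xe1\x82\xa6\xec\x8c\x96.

12

Byte at offset 0: 0xE4 = 11100100 → 3-byte char (#1). Advance 3.
Byte at offset 3: 0xE8 = 11101000 → 3-byte char (#2). Advance 3.
Byte at offset 6: 0xEB = 11101011 → 3-byte char (#3). Advance 3.
Byte at offset 9: 0xF0 = 11110000 → 4-byte char (#4). Advance 4.
Byte at offset 13: 0xF0 = 11110000 → 4-byte char (#5). Advance 4.
Byte at offset 17: 0xEE = 11101110 → 3-byte char (#6). Advance 3.
Byte at offset 20: 0x32 = 00110010 → 1-byte char (#7). Advance 1.
Byte at offset 21: 0x52 = 01010010 → 1-byte char (#8). Advance 1.
Byte at offset 22: 0xF3 = 11110011 → 4-byte char (#9). Advance 4.
Byte at offset 26: 0xD3 = 11010011 → 2-byte char (#10). Advance 2.
Byte at offset 28: 0xE1 = 11100001 → 3-byte char (#11). Advance 3.
Byte at offset 31: 0xEC = 11101100 → 3-byte char (#12). Advance 3.
Reached end at offset 34 after 12 code points.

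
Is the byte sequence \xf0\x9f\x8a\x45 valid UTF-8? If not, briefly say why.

invalid (non-continuation byte where continuation expected)

Leading byte 0xF0 = 11110000 → 4-byte form.
Byte 4 is 0x45 = 01000101, which is not 10xxxxxx — expected a continuation byte.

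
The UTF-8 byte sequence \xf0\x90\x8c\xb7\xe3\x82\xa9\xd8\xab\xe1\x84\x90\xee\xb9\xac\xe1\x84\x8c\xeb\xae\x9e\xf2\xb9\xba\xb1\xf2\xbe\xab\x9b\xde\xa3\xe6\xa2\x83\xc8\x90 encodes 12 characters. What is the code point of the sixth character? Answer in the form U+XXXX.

U+110C

Offset 0: leading byte 0xF0 = 11110000 → 4-byte char #1 = F0 90 8C B7.
Offset 4: leading byte 0xE3 = 11100011 → 3-byte char #2 = E3 82 A9.
Offset 7: leading byte 0xD8 = 11011000 → 2-byte char #3 = D8 AB.
Offset 9: leading byte 0xE1 = 11100001 → 3-byte char #4 = E1 84 90.
Offset 12: leading byte 0xEE = 11101110 → 3-byte char #5 = EE B9 AC.
Offset 15: leading byte 0xE1 = 11100001 → 3-byte char #6 = E1 84 8C.
Leading byte 0xE1 = 11100001 matches 1110xxxx → 3-byte sequence.
Byte 1: 0xE1 = 11100001, payload 0001 (4 bits).
Byte 2: 0x84 = 10000100 (10xxxxxx ✓), payload 000100.
Byte 3: 0x8C = 10001100 (10xxxxxx ✓), payload 001100.
Concatenate: 0001000100001100 = 0x110C (16 bits → U+110C).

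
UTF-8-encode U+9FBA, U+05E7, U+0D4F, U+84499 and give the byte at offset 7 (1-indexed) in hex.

1-indexed offset 7 is 0-indexed offset 6.
U+9FBA → 3-byte form E9 BE BA at offsets 0–2.
U+05E7 → 2-byte form D7 A7 at offsets 3–4.
U+0D4F → 3-byte form E0 B5 8F at offsets 5–7.
Offset 6 falls in char 3's range; it's byte 2 of E0 B5 8F = 0xB5.

0xB5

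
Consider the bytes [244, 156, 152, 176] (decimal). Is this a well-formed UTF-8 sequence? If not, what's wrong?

Leading byte 0xF4 = 11110100 → 4-byte form.
Payload = 0x11C630, which exceeds U+10FFFF, the maximum Unicode code point. (Leading bytes F5–FF, or F4 followed by ≥ 0x90, are invalid.)

invalid (encodes a value above U+10FFFF)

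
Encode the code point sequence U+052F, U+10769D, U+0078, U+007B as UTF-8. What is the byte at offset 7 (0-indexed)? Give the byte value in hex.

0x7B

U+052F → 2-byte form D4 AF at offsets 0–1.
U+10769D → 4-byte form F4 87 9A 9D at offsets 2–5.
U+0078 → 1-byte form 78 at offsets 6–6.
U+007B → 1-byte form 7B at offsets 7–7.
Offset 7 falls in char 4's range; it's byte 1 of 7B = 0x7B.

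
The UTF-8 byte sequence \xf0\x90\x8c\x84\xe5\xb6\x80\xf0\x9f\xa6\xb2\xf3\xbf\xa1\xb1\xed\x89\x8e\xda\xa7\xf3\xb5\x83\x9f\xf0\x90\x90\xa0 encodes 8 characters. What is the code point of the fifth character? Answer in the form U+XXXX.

U+D24E

Offset 0: leading byte 0xF0 = 11110000 → 4-byte char #1 = F0 90 8C 84.
Offset 4: leading byte 0xE5 = 11100101 → 3-byte char #2 = E5 B6 80.
Offset 7: leading byte 0xF0 = 11110000 → 4-byte char #3 = F0 9F A6 B2.
Offset 11: leading byte 0xF3 = 11110011 → 4-byte char #4 = F3 BF A1 B1.
Offset 15: leading byte 0xED = 11101101 → 3-byte char #5 = ED 89 8E.
Leading byte 0xED = 11101101 matches 1110xxxx → 3-byte sequence.
Byte 1: 0xED = 11101101, payload 1101 (4 bits).
Byte 2: 0x89 = 10001001 (10xxxxxx ✓), payload 001001.
Byte 3: 0x8E = 10001110 (10xxxxxx ✓), payload 001110.
Concatenate: 1101001001001110 = 0xD24E (16 bits → U+D24E).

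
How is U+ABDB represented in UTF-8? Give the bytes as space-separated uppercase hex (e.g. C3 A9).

U+ABDB = 0xABDB = 43995 decimal. In range U+0800–U+FFFF → 3-byte form: 1110xxxx 10xxxxxx 10xxxxxx.
Binary (16 bits): 1010101111011011.
Split 4+6+6: 1010 | 101111 | 011011.
Byte 1: 11101010 = 0xEA.
Byte 2: 10101111 = 0xAF.
Byte 3: 10011011 = 0x9B.

EA AF 9B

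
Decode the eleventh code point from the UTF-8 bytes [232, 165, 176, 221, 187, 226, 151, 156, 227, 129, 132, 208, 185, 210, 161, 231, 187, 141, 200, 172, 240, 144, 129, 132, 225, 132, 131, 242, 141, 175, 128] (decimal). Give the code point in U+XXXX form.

U+8DBC0

Offset 0: leading byte 0xE8 = 11101000 → 3-byte char #1 = E8 A5 B0.
Offset 3: leading byte 0xDD = 11011101 → 2-byte char #2 = DD BB.
Offset 5: leading byte 0xE2 = 11100010 → 3-byte char #3 = E2 97 9C.
Offset 8: leading byte 0xE3 = 11100011 → 3-byte char #4 = E3 81 84.
Offset 11: leading byte 0xD0 = 11010000 → 2-byte char #5 = D0 B9.
Offset 13: leading byte 0xD2 = 11010010 → 2-byte char #6 = D2 A1.
Offset 15: leading byte 0xE7 = 11100111 → 3-byte char #7 = E7 BB 8D.
Offset 18: leading byte 0xC8 = 11001000 → 2-byte char #8 = C8 AC.
Offset 20: leading byte 0xF0 = 11110000 → 4-byte char #9 = F0 90 81 84.
Offset 24: leading byte 0xE1 = 11100001 → 3-byte char #10 = E1 84 83.
Offset 27: leading byte 0xF2 = 11110010 → 4-byte char #11 = F2 8D AF 80.
Leading byte 0xF2 = 11110010 matches 11110xxx → 4-byte sequence.
Byte 1: 0xF2 = 11110010, payload 010 (3 bits).
Byte 2: 0x8D = 10001101 (10xxxxxx ✓), payload 001101.
Byte 3: 0xAF = 10101111 (10xxxxxx ✓), payload 101111.
Byte 4: 0x80 = 10000000 (10xxxxxx ✓), payload 000000.
Concatenate: 010001101101111000000 = 0x8DBC0 (21 bits → U+8DBC0).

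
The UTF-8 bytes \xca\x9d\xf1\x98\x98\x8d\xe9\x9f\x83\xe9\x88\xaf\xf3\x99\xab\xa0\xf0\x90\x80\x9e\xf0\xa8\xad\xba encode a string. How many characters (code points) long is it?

Byte at offset 0: 0xCA = 11001010 → 2-byte char (#1). Advance 2.
Byte at offset 2: 0xF1 = 11110001 → 4-byte char (#2). Advance 4.
Byte at offset 6: 0xE9 = 11101001 → 3-byte char (#3). Advance 3.
Byte at offset 9: 0xE9 = 11101001 → 3-byte char (#4). Advance 3.
Byte at offset 12: 0xF3 = 11110011 → 4-byte char (#5). Advance 4.
Byte at offset 16: 0xF0 = 11110000 → 4-byte char (#6). Advance 4.
Byte at offset 20: 0xF0 = 11110000 → 4-byte char (#7). Advance 4.
Reached end at offset 24 after 7 code points.

7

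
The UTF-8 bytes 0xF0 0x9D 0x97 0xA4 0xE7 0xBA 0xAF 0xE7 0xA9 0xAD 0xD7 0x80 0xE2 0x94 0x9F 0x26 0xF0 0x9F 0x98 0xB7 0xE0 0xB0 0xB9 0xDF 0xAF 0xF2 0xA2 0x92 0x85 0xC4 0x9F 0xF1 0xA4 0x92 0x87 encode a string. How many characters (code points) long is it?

12

Byte at offset 0: 0xF0 = 11110000 → 4-byte char (#1). Advance 4.
Byte at offset 4: 0xE7 = 11100111 → 3-byte char (#2). Advance 3.
Byte at offset 7: 0xE7 = 11100111 → 3-byte char (#3). Advance 3.
Byte at offset 10: 0xD7 = 11010111 → 2-byte char (#4). Advance 2.
Byte at offset 12: 0xE2 = 11100010 → 3-byte char (#5). Advance 3.
Byte at offset 15: 0x26 = 00100110 → 1-byte char (#6). Advance 1.
Byte at offset 16: 0xF0 = 11110000 → 4-byte char (#7). Advance 4.
Byte at offset 20: 0xE0 = 11100000 → 3-byte char (#8). Advance 3.
Byte at offset 23: 0xDF = 11011111 → 2-byte char (#9). Advance 2.
Byte at offset 25: 0xF2 = 11110010 → 4-byte char (#10). Advance 4.
Byte at offset 29: 0xC4 = 11000100 → 2-byte char (#11). Advance 2.
Byte at offset 31: 0xF1 = 11110001 → 4-byte char (#12). Advance 4.
Reached end at offset 35 after 12 code points.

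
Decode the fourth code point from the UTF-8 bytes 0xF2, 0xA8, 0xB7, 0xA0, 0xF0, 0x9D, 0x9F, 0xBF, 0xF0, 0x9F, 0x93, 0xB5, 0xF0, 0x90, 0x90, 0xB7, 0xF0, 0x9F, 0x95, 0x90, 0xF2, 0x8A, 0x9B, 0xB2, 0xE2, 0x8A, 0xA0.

Offset 0: leading byte 0xF2 = 11110010 → 4-byte char #1 = F2 A8 B7 A0.
Offset 4: leading byte 0xF0 = 11110000 → 4-byte char #2 = F0 9D 9F BF.
Offset 8: leading byte 0xF0 = 11110000 → 4-byte char #3 = F0 9F 93 B5.
Offset 12: leading byte 0xF0 = 11110000 → 4-byte char #4 = F0 90 90 B7.
Leading byte 0xF0 = 11110000 matches 11110xxx → 4-byte sequence.
Byte 1: 0xF0 = 11110000, payload 000 (3 bits).
Byte 2: 0x90 = 10010000 (10xxxxxx ✓), payload 010000.
Byte 3: 0x90 = 10010000 (10xxxxxx ✓), payload 010000.
Byte 4: 0xB7 = 10110111 (10xxxxxx ✓), payload 110111.
Concatenate: 000010000010000110111 = 0x10437 (21 bits → U+10437).

U+10437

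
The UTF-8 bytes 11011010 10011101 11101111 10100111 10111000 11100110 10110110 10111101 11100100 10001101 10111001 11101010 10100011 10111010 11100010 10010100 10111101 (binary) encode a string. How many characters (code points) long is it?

Byte at offset 0: 0xDA = 11011010 → 2-byte char (#1). Advance 2.
Byte at offset 2: 0xEF = 11101111 → 3-byte char (#2). Advance 3.
Byte at offset 5: 0xE6 = 11100110 → 3-byte char (#3). Advance 3.
Byte at offset 8: 0xE4 = 11100100 → 3-byte char (#4). Advance 3.
Byte at offset 11: 0xEA = 11101010 → 3-byte char (#5). Advance 3.
Byte at offset 14: 0xE2 = 11100010 → 3-byte char (#6). Advance 3.
Reached end at offset 17 after 6 code points.

6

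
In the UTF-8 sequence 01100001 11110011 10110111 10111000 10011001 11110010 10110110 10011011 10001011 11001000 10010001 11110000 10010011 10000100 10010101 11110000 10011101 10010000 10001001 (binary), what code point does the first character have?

U+0061

Offset 0: leading byte 0x61 = 01100001 → 1-byte char #1 = 61.
Leading byte 0x61 = 01100001 matches 0xxxxxxx → 1-byte sequence.
Byte 1: 0x61 = 01100001, payload 1100001 (7 bits).
Concatenate: 1100001 = 0x61 (7 bits → U+0061).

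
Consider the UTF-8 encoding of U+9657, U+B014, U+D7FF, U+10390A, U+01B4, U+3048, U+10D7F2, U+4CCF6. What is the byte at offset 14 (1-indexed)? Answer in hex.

0xC6

1-indexed offset 14 is 0-indexed offset 13.
U+9657 → 3-byte form E9 99 97 at offsets 0–2.
U+B014 → 3-byte form EB 80 94 at offsets 3–5.
U+D7FF → 3-byte form ED 9F BF at offsets 6–8.
U+10390A → 4-byte form F4 83 A4 8A at offsets 9–12.
U+01B4 → 2-byte form C6 B4 at offsets 13–14.
Offset 13 falls in char 5's range; it's byte 1 of C6 B4 = 0xC6.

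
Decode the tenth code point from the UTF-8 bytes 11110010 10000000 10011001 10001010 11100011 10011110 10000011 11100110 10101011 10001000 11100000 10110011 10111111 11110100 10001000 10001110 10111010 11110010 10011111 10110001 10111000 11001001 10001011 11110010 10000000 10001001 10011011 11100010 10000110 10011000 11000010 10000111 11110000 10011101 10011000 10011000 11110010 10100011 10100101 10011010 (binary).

Offset 0: leading byte 0xF2 = 11110010 → 4-byte char #1 = F2 80 99 8A.
Offset 4: leading byte 0xE3 = 11100011 → 3-byte char #2 = E3 9E 83.
Offset 7: leading byte 0xE6 = 11100110 → 3-byte char #3 = E6 AB 88.
Offset 10: leading byte 0xE0 = 11100000 → 3-byte char #4 = E0 B3 BF.
Offset 13: leading byte 0xF4 = 11110100 → 4-byte char #5 = F4 88 8E BA.
Offset 17: leading byte 0xF2 = 11110010 → 4-byte char #6 = F2 9F B1 B8.
Offset 21: leading byte 0xC9 = 11001001 → 2-byte char #7 = C9 8B.
Offset 23: leading byte 0xF2 = 11110010 → 4-byte char #8 = F2 80 89 9B.
Offset 27: leading byte 0xE2 = 11100010 → 3-byte char #9 = E2 86 98.
Offset 30: leading byte 0xC2 = 11000010 → 2-byte char #10 = C2 87.
Leading byte 0xC2 = 11000010 matches 110xxxxx → 2-byte sequence.
Byte 1: 0xC2 = 11000010, payload 00010 (5 bits).
Byte 2: 0x87 = 10000111 (10xxxxxx ✓), payload 000111.
Concatenate: 00010000111 = 0x87 (11 bits → U+0087).

U+0087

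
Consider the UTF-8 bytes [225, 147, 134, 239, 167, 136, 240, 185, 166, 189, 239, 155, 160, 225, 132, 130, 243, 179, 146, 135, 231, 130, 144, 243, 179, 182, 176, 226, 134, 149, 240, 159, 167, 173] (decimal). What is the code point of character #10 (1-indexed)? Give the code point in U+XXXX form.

U+1F9ED

Offset 0: leading byte 0xE1 = 11100001 → 3-byte char #1 = E1 93 86.
Offset 3: leading byte 0xEF = 11101111 → 3-byte char #2 = EF A7 88.
Offset 6: leading byte 0xF0 = 11110000 → 4-byte char #3 = F0 B9 A6 BD.
Offset 10: leading byte 0xEF = 11101111 → 3-byte char #4 = EF 9B A0.
Offset 13: leading byte 0xE1 = 11100001 → 3-byte char #5 = E1 84 82.
Offset 16: leading byte 0xF3 = 11110011 → 4-byte char #6 = F3 B3 92 87.
Offset 20: leading byte 0xE7 = 11100111 → 3-byte char #7 = E7 82 90.
Offset 23: leading byte 0xF3 = 11110011 → 4-byte char #8 = F3 B3 B6 B0.
Offset 27: leading byte 0xE2 = 11100010 → 3-byte char #9 = E2 86 95.
Offset 30: leading byte 0xF0 = 11110000 → 4-byte char #10 = F0 9F A7 AD.
Leading byte 0xF0 = 11110000 matches 11110xxx → 4-byte sequence.
Byte 1: 0xF0 = 11110000, payload 000 (3 bits).
Byte 2: 0x9F = 10011111 (10xxxxxx ✓), payload 011111.
Byte 3: 0xA7 = 10100111 (10xxxxxx ✓), payload 100111.
Byte 4: 0xAD = 10101101 (10xxxxxx ✓), payload 101101.
Concatenate: 000011111100111101101 = 0x1F9ED (21 bits → U+1F9ED).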